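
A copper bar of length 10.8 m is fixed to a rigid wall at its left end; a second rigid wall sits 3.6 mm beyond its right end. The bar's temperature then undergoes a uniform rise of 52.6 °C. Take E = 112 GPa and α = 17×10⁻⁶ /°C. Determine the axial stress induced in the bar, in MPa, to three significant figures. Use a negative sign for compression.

-62.8 MPa

Free thermal expansion αLΔT = 17e-6 · 10800 · 52.6 = 9.657 mm.
The walls engage after the gap closes; constrained expansion = 9.657 − 3.6 = 6.057 mm.
The walls impose strain ε = −(6.057)/10800 = -5.6087e-04; σ = Eε = 112000 · -5.6087e-04 = -62.82 MPa.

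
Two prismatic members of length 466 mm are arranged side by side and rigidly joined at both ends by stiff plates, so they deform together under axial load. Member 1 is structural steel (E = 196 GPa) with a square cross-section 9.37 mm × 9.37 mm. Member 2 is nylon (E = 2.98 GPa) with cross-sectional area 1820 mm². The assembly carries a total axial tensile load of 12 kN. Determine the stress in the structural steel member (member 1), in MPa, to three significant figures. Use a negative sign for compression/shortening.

A_1 = 87.8 mm².
Equal strain + equilibrium ⇒ each member carries load in proportion to AE: A₁E₁ = 17210000 N, A₂E₂ = 5424000 N, ΣAE = 22630000 N.
σ₁ = P·E₁/ΣAE = 12000·196000/22630000 = 103.9 MPa.

104 MPa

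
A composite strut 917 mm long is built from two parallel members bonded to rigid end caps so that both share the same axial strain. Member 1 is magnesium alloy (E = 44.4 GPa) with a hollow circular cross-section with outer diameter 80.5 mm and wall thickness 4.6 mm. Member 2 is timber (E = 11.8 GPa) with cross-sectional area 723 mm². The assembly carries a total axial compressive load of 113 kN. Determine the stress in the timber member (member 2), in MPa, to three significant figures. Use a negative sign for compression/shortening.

-23.3 MPa

A_1 = 1097 mm².
Equal strain + equilibrium ⇒ each member carries load in proportion to AE: A₁E₁ = 48700000 N, A₂E₂ = 8531000 N, ΣAE = 57230000 N.
σ₂ = P·E₂/ΣAE = -113000·11800/57230000 = -23.3 MPa.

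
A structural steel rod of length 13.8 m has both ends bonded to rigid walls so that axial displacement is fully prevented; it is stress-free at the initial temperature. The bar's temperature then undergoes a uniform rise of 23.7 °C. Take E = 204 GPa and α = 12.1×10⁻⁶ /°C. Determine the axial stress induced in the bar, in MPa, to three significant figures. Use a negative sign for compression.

-58.5 MPa

Free thermal expansion αLΔT = 12.1e-6 · 13800 · 23.7 = 3.957 mm.
The walls impose strain ε = −(3.957)/13800 = -2.8677e-04; σ = Eε = 204000 · -2.8677e-04 = -58.5 MPa.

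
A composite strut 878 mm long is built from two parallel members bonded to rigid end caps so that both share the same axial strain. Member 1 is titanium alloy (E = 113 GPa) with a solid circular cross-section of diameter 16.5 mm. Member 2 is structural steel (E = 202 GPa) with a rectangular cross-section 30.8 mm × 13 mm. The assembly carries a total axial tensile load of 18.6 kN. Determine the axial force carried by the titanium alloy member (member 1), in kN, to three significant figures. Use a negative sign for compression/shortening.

A_1 = 213.8 mm².
A_2 = 400.4 mm².
Equal strain + equilibrium ⇒ each member carries load in proportion to AE: A₁E₁ = 24160000 N, A₂E₂ = 80880000 N, ΣAE = 105000000 N.
F₁ = P·A₁E₁/ΣAE = 18600·24160000/105000000 = 4278 N.

4.28 kN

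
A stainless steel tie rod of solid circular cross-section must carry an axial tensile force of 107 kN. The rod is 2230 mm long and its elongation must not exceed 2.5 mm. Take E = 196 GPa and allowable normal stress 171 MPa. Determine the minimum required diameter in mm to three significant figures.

28.2 mm

Required area A ≥ P/σ_allow = 107000/171 = 625.7 mm².
For a solid circular section, d ≥ √(4A/π) = 28.23 mm.
Elongation limit: A ≥ PL/(Eδ_allow) = 107000·2230/(196000·2.5) = 487 mm² ⇒ d ≥ 24.9 mm.
The stress limit governs.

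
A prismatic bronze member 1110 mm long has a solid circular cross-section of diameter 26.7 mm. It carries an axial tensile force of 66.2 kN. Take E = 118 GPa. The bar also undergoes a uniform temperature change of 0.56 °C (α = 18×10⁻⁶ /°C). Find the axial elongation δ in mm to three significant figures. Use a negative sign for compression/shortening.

A = 559.9 mm².
δ_mech = NL/(AE) = 66200·1110/(559.9·118000) = 1.112 mm.
δ_thermal = αLΔT = 18e-6·1110·0.56 = 0.01119 mm.
δ = δ_mech + δ_thermal = 1.123 mm.

1.12 mm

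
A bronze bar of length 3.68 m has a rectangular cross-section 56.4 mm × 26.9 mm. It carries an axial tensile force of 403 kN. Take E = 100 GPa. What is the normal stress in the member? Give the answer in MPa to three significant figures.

266 MPa

A = 1517 mm².
σ = N/A = 403000/1517 = 265.6 MPa.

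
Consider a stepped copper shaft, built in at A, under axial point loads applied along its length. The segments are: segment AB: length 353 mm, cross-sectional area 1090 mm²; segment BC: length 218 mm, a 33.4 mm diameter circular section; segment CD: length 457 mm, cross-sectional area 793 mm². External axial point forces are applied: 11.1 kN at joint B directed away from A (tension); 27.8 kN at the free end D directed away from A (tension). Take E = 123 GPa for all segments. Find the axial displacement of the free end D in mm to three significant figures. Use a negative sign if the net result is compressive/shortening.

Internal axial forces (sectioning from the free end, tension +): N_CD = 27.8 kN, N_BC = 27.8 kN, N_AB = 38.9 kN.
A_BC = 876.2 mm².
δ_AB = 38900·353/(1090·123000) = 0.1024 mm
δ_BC = 27800·218/(876.2·123000) = 0.05624 mm
δ_CD = 27800·457/(793·123000) = 0.1303 mm
δ = Σδ_i = 0.2889 mm.

0.289 mm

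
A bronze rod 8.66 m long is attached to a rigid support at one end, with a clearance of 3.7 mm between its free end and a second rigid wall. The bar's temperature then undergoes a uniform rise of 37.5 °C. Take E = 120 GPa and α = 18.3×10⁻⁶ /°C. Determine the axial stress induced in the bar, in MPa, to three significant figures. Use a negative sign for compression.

Free thermal expansion αLΔT = 18.3e-6 · 8660 · 37.5 = 5.943 mm.
The walls engage after the gap closes; constrained expansion = 5.943 − 3.7 = 2.243 mm.
The walls impose strain ε = −(2.243)/8660 = -2.5900e-04; σ = Eε = 120000 · -2.5900e-04 = -31.08 MPa.

-31.1 MPa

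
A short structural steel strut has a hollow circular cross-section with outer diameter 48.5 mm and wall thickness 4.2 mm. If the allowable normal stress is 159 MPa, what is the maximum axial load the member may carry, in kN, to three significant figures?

92.9 kN

A = 584.5 mm².
P_max = σ_allow · A = 159 · 584.5 = 92940 N = 92.94 kN.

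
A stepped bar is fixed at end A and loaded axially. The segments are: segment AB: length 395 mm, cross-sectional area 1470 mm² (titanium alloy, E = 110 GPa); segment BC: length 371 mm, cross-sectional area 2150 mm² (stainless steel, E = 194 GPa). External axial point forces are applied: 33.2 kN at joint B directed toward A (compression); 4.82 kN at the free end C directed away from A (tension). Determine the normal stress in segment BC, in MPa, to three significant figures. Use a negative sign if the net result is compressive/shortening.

Internal axial forces (sectioning from the free end, tension +): N_BC = 4.82 kN, N_AB = -28.38 kN.
σ_BC = N_BC/A_BC = 4820/2150 = 2.242 MPa.

2.24 MPa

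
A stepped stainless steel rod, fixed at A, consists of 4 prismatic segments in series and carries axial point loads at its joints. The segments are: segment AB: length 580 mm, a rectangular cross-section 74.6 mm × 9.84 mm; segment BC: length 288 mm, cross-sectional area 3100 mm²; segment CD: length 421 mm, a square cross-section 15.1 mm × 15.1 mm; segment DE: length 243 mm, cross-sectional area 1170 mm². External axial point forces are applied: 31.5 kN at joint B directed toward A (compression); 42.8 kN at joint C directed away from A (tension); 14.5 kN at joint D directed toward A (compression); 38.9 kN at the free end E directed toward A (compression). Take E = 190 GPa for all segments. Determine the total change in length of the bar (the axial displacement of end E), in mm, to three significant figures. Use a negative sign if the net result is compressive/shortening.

Internal axial forces (sectioning from the free end, tension +): N_DE = -38.9 kN, N_CD = -53.4 kN, N_BC = -10.6 kN, N_AB = -42.1 kN.
A_AB = 734.1 mm².
A_CD = 228 mm².
δ_AB = -42100·580/(734.1·190000) = -0.1751 mm
δ_BC = -10600·288/(3100·190000) = -0.005183 mm
δ_CD = -53400·421/(228·190000) = -0.5189 mm
δ_DE = -38900·243/(1170·190000) = -0.04252 mm
δ = Σδ_i = -0.7417 mm.

-0.742 mm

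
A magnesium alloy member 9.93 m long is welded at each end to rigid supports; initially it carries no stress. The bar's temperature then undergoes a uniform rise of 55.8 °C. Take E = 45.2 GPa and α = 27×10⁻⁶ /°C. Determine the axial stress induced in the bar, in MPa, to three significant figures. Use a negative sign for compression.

-68.1 MPa

Free thermal expansion αLΔT = 27e-6 · 9930 · 55.8 = 14.96 mm.
The walls impose strain ε = −(14.96)/9930 = -1.5066e-03; σ = Eε = 45200 · -1.5066e-03 = -68.1 MPa.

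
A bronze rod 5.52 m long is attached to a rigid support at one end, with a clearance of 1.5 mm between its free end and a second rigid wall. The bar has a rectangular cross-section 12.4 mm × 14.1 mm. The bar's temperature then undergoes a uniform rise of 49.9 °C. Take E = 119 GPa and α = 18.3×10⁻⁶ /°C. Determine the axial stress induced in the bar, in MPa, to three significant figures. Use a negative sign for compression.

Free thermal expansion αLΔT = 18.3e-6 · 5520 · 49.9 = 5.041 mm.
The walls engage after the gap closes; constrained expansion = 5.041 − 1.5 = 3.541 mm.
The walls impose strain ε = −(3.541)/5520 = -6.4143e-04; σ = Eε = 119000 · -6.4143e-04 = -76.33 MPa.

-76.3 MPa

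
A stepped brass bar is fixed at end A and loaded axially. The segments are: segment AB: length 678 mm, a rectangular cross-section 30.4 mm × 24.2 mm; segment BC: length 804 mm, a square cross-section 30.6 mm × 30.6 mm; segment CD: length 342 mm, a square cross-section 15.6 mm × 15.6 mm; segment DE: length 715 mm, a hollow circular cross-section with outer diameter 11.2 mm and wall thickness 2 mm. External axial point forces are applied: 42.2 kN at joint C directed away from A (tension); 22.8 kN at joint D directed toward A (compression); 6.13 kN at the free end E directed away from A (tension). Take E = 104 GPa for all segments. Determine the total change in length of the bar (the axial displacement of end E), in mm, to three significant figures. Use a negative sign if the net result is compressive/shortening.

Internal axial forces (sectioning from the free end, tension +): N_DE = 6.13 kN, N_CD = -16.67 kN, N_BC = 25.53 kN, N_AB = 25.53 kN.
A_AB = 735.7 mm².
A_BC = 936.4 mm².
A_CD = 243.4 mm².
A_DE = 57.81 mm².
δ_AB = 25530·678/(735.7·104000) = 0.2262 mm
δ_BC = 25530·804/(936.4·104000) = 0.2108 mm
δ_CD = -16670·342/(243.4·104000) = -0.2253 mm
δ_DE = 6130·715/(57.81·104000) = 0.7291 mm
δ = Σδ_i = 0.9408 mm.

0.941 mm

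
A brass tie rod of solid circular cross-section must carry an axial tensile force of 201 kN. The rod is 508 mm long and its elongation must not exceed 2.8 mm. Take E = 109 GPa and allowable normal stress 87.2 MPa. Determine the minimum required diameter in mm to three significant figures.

Required area A ≥ P/σ_allow = 201000/87.2 = 2305 mm².
For a solid circular section, d ≥ √(4A/π) = 54.17 mm.
Elongation limit: A ≥ PL/(Eδ_allow) = 201000·508/(109000·2.8) = 334.6 mm² ⇒ d ≥ 20.64 mm.
The stress limit governs.

54.2 mm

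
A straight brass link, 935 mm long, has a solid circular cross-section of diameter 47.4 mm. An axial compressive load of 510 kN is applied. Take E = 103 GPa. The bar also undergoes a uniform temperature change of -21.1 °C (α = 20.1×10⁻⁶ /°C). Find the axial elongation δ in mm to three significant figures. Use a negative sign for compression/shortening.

-3.02 mm

A = 1765 mm².
δ_mech = NL/(AE) = -510000·935/(1765·103000) = -2.624 mm.
δ_thermal = αLΔT = 20.1e-6·935·-21.1 = -0.3965 mm.
δ = δ_mech + δ_thermal = -3.02 mm.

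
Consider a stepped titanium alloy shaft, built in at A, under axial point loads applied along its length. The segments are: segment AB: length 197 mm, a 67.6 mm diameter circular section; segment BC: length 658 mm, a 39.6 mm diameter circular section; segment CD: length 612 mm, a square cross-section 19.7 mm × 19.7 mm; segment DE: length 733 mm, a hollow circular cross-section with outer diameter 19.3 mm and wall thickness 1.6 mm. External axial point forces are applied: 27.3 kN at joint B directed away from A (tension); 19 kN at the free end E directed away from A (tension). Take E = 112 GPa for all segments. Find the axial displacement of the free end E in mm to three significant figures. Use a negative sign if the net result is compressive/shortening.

Internal axial forces (sectioning from the free end, tension +): N_DE = 19 kN, N_CD = 19 kN, N_BC = 19 kN, N_AB = 46.3 kN.
A_AB = 3589 mm².
A_BC = 1232 mm².
A_CD = 388.1 mm².
A_DE = 88.97 mm².
δ_AB = 46300·197/(3589·112000) = 0.02269 mm
δ_BC = 19000·658/(1232·112000) = 0.09063 mm
δ_CD = 19000·612/(388.1·112000) = 0.2675 mm
δ_DE = 19000·733/(88.97·112000) = 1.398 mm
δ = Σδ_i = 1.778 mm.

1.78 mm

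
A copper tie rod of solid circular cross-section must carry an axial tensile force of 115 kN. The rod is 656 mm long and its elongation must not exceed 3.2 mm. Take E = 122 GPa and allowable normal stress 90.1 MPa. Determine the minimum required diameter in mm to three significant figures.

40.3 mm

Required area A ≥ P/σ_allow = 115000/90.1 = 1276 mm².
For a solid circular section, d ≥ √(4A/π) = 40.31 mm.
Elongation limit: A ≥ PL/(Eδ_allow) = 115000·656/(122000·3.2) = 193.2 mm² ⇒ d ≥ 15.69 mm.
The stress limit governs.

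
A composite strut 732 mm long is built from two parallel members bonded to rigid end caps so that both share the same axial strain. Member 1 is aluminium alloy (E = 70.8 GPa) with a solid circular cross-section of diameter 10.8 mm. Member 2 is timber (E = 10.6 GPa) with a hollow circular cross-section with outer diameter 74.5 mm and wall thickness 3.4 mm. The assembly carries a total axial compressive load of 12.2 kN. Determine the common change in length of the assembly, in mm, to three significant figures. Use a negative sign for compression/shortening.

-0.614 mm

A_1 = 91.61 mm².
A_2 = 759.4 mm².
Equal strain + equilibrium ⇒ each member carries load in proportion to AE: A₁E₁ = 6486000 N, A₂E₂ = 8050000 N, ΣAE = 14540000 N.
δ = PL/ΣAE = -12200·732/14540000 = -0.6144 mm.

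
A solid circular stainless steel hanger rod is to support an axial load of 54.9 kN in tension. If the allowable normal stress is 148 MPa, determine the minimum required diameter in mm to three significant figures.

Required area A ≥ P/σ_allow = 54900/148 = 370.9 mm².
For a solid circular section, d ≥ √(4A/π) = 21.73 mm.

21.7 mm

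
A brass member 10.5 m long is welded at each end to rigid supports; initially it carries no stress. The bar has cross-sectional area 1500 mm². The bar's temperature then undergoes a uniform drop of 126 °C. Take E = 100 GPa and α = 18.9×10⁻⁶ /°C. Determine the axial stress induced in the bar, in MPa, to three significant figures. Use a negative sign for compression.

Free thermal expansion αLΔT = 18.9e-6 · 10500 · -126 = -25 mm.
The walls impose strain ε = −(-25)/10500 = 2.3814e-03; σ = Eε = 100000 · 2.3814e-03 = 238.1 MPa.

238 MPa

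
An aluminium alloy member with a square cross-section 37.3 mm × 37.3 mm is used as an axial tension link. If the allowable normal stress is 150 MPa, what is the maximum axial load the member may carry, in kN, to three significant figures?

209 kN

A = 1391 mm².
P_max = σ_allow · A = 150 · 1391 = 208700 N = 208.7 kN.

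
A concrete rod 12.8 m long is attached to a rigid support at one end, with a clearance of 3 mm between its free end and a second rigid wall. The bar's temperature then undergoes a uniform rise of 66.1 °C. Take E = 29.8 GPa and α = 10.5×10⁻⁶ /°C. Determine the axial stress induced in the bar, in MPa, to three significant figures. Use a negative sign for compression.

-13.7 MPa

Free thermal expansion αLΔT = 10.5e-6 · 12800 · 66.1 = 8.884 mm.
The walls engage after the gap closes; constrained expansion = 8.884 − 3 = 5.884 mm.
The walls impose strain ε = −(5.884)/12800 = -4.5967e-04; σ = Eε = 29800 · -4.5967e-04 = -13.7 MPa.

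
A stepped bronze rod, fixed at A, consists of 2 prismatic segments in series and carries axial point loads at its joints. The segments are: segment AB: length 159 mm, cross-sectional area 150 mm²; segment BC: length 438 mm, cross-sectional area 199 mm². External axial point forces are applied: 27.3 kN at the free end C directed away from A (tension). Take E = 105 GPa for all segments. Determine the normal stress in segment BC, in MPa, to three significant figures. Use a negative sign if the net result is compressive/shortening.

Internal axial forces (sectioning from the free end, tension +): N_BC = 27.3 kN, N_AB = 27.3 kN.
σ_BC = N_BC/A_BC = 27300/199 = 137.2 MPa.

137 MPa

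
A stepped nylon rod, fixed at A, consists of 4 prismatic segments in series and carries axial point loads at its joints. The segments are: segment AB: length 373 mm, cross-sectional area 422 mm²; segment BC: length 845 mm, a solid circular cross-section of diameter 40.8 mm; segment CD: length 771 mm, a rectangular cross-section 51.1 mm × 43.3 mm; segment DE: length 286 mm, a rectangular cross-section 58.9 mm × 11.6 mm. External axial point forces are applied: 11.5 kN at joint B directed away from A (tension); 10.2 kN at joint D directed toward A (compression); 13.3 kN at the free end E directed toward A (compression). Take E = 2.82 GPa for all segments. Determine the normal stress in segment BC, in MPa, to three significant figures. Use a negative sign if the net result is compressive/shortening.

-18.0 MPa

Internal axial forces (sectioning from the free end, tension +): N_DE = -13.3 kN, N_CD = -23.5 kN, N_BC = -23.5 kN, N_AB = -12 kN.
A_BC = 1307 mm².
σ_BC = N_BC/A_BC = -23500/1307 = -17.97 MPa.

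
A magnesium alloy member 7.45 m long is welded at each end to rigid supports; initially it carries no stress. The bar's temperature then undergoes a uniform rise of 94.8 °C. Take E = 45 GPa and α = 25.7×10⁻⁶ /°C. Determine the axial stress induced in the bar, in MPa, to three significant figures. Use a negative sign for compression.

-110 MPa

Free thermal expansion αLΔT = 25.7e-6 · 7450 · 94.8 = 18.15 mm.
The walls impose strain ε = −(18.15)/7450 = -2.4364e-03; σ = Eε = 45000 · -2.4364e-03 = -109.6 MPa.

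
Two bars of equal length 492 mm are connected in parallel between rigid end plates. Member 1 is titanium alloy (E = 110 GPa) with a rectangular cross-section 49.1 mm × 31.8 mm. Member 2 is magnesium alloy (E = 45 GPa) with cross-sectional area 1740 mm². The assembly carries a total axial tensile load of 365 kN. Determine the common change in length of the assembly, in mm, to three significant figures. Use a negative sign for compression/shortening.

A_1 = 1561 mm².
Equal strain + equilibrium ⇒ each member carries load in proportion to AE: A₁E₁ = 171800000 N, A₂E₂ = 78300000 N, ΣAE = 250100000 N.
δ = PL/ΣAE = 365000·492/250100000 = 0.7182 mm.

0.718 mm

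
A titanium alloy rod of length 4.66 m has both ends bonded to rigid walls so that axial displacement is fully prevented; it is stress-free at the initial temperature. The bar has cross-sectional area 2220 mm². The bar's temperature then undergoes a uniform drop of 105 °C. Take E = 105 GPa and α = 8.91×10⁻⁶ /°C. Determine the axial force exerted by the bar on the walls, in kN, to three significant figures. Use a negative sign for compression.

218 kN

Free thermal expansion αLΔT = 8.91e-6 · 4660 · -105 = -4.36 mm.
The walls impose strain ε = −(-4.36)/4660 = 9.3555e-04; σ = Eε = 105000 · 9.3555e-04 = 98.23 MPa.
Wall reaction R = σ·A = 98.23·2220 = 218100 N = 218.1 kN.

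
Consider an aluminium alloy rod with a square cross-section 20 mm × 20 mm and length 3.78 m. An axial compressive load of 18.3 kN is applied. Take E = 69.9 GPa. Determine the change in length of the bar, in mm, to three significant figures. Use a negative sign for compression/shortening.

A = 400 mm².
δ_mech = NL/(AE) = -18300·3780/(400·69900) = -2.474 mm.

-2.47 mm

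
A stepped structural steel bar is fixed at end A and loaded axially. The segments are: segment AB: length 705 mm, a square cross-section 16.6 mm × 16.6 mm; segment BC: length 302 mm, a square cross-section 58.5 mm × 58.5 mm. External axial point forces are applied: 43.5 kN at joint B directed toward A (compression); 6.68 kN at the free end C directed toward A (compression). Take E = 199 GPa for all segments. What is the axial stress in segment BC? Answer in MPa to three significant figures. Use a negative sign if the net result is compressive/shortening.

-1.95 MPa

Internal axial forces (sectioning from the free end, tension +): N_BC = -6.68 kN, N_AB = -50.18 kN.
A_BC = 3422 mm².
σ_BC = N_BC/A_BC = -6680/3422 = -1.952 MPa.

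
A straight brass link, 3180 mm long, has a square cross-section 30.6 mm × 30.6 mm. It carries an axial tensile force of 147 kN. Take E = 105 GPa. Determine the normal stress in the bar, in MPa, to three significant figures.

157 MPa

A = 936.4 mm².
σ = N/A = 147000/936.4 = 157 MPa.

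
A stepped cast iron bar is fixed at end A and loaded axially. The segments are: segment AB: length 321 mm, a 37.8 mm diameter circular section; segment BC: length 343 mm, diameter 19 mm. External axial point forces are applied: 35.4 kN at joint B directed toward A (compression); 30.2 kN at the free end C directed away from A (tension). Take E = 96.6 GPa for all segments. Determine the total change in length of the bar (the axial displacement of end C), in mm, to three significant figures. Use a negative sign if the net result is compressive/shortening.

0.363 mm

Internal axial forces (sectioning from the free end, tension +): N_BC = 30.2 kN, N_AB = -5.2 kN.
A_AB = 1122 mm².
A_BC = 283.5 mm².
δ_AB = -5200·321/(1122·96600) = -0.0154 mm
δ_BC = 30200·343/(283.5·96600) = 0.3782 mm
δ = Σδ_i = 0.3628 mm.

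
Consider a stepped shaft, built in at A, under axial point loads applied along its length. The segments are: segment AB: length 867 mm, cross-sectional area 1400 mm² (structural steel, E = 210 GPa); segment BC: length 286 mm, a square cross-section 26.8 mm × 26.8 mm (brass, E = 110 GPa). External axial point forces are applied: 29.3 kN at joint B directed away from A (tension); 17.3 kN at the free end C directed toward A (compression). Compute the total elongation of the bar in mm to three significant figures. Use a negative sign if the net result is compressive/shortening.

Internal axial forces (sectioning from the free end, tension +): N_BC = -17.3 kN, N_AB = 12 kN.
A_BC = 718.2 mm².
δ_AB = 12000·867/(1400·210000) = 0.03539 mm
δ_BC = -17300·286/(718.2·110000) = -0.06263 mm
δ = Σδ_i = -0.02724 mm.

-0.0272 mm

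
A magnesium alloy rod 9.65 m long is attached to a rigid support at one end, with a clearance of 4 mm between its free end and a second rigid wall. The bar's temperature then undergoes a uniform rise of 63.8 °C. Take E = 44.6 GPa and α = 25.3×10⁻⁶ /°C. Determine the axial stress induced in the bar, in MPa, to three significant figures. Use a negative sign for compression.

-53.5 MPa

Free thermal expansion αLΔT = 25.3e-6 · 9650 · 63.8 = 15.58 mm.
The walls engage after the gap closes; constrained expansion = 15.58 − 4 = 11.58 mm.
The walls impose strain ε = −(11.58)/9650 = -1.1996e-03; σ = Eε = 44600 · -1.1996e-03 = -53.5 MPa.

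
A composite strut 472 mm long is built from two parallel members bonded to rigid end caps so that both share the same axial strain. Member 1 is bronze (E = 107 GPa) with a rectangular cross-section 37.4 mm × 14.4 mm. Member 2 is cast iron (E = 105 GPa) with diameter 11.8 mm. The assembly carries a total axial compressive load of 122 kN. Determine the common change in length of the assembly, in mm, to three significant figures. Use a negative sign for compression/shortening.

A_1 = 538.6 mm².
A_2 = 109.4 mm².
Equal strain + equilibrium ⇒ each member carries load in proportion to AE: A₁E₁ = 57630000 N, A₂E₂ = 11480000 N, ΣAE = 69110000 N.
δ = PL/ΣAE = -122000·472/69110000 = -0.8332 mm.

-0.833 mm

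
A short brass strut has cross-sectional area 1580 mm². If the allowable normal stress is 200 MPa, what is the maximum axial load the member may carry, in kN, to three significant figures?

316 kN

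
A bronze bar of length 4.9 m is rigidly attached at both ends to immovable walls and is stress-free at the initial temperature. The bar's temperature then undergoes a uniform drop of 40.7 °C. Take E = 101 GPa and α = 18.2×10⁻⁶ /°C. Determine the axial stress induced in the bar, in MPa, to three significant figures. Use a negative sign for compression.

74.8 MPa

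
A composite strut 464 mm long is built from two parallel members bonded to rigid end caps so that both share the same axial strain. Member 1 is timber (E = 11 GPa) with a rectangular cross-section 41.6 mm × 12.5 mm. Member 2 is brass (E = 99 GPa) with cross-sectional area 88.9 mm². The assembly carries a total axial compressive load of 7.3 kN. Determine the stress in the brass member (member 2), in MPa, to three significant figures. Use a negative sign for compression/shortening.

-49.8 MPa

A_1 = 520 mm².
Equal strain + equilibrium ⇒ each member carries load in proportion to AE: A₁E₁ = 5720000 N, A₂E₂ = 8801000 N, ΣAE = 14520000 N.
σ₂ = P·E₂/ΣAE = -7300·99000/14520000 = -49.77 MPa.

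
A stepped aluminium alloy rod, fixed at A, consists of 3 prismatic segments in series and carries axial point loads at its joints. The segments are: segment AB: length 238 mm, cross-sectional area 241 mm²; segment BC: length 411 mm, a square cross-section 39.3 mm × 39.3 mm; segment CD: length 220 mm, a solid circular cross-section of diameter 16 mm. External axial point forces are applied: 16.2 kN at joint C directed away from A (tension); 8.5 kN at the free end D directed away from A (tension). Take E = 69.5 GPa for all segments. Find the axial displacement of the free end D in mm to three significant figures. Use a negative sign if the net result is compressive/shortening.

Internal axial forces (sectioning from the free end, tension +): N_CD = 8.5 kN, N_BC = 24.7 kN, N_AB = 24.7 kN.
A_BC = 1544 mm².
A_CD = 201.1 mm².
δ_AB = 24700·238/(241·69500) = 0.351 mm
δ_BC = 24700·411/(1544·69500) = 0.09457 mm
δ_CD = 8500·220/(201.1·69500) = 0.1338 mm
δ = Σδ_i = 0.5794 mm.

0.579 mm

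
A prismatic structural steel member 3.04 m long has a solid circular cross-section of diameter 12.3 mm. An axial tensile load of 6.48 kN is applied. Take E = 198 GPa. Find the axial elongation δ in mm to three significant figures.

0.837 mm

A = 118.8 mm².
δ_mech = NL/(AE) = 6480·3040/(118.8·198000) = 0.8373 mm.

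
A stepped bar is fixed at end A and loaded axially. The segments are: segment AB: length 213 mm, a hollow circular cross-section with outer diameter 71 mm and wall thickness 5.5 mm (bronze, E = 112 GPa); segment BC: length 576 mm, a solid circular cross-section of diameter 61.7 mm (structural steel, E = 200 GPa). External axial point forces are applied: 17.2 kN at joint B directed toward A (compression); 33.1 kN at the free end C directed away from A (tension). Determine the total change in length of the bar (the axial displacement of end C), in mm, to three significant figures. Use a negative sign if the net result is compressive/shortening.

Internal axial forces (sectioning from the free end, tension +): N_BC = 33.1 kN, N_AB = 15.9 kN.
A_AB = 1132 mm².
A_BC = 2990 mm².
δ_AB = 15900·213/(1132·112000) = 0.02672 mm
δ_BC = 33100·576/(2990·200000) = 0.03188 mm
δ = Σδ_i = 0.0586 mm.

0.0586 mm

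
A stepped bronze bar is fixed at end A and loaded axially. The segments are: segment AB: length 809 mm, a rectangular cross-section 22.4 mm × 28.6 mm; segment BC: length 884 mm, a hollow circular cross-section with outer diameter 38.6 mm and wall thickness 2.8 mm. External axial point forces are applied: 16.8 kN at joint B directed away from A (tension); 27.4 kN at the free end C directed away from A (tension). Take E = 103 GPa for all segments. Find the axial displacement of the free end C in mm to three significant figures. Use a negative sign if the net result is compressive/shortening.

1.29 mm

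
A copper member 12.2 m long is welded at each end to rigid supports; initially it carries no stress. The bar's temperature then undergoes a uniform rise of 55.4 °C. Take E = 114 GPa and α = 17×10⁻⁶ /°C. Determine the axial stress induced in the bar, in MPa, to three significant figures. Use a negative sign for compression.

Free thermal expansion αLΔT = 17e-6 · 12200 · 55.4 = 11.49 mm.
The walls impose strain ε = −(11.49)/12200 = -9.4180e-04; σ = Eε = 114000 · -9.4180e-04 = -107.4 MPa.

-107 MPa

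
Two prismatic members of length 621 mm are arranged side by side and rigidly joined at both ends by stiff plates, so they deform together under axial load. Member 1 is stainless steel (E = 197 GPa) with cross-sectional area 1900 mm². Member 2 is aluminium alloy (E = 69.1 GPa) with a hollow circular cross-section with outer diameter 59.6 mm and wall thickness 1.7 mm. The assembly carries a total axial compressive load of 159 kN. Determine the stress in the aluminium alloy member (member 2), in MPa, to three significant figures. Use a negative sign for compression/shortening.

A_2 = 309.2 mm².
Equal strain + equilibrium ⇒ each member carries load in proportion to AE: A₁E₁ = 374300000 N, A₂E₂ = 21370000 N, ΣAE = 395700000 N.
σ₂ = P·E₂/ΣAE = -159000·69100/395700000 = -27.77 MPa.

-27.8 MPa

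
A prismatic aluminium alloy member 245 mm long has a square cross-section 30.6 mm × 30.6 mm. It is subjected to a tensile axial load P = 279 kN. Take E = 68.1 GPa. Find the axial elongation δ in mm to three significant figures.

A = 936.4 mm².
δ_mech = NL/(AE) = 279000·245/(936.4·68100) = 1.072 mm.

1.07 mm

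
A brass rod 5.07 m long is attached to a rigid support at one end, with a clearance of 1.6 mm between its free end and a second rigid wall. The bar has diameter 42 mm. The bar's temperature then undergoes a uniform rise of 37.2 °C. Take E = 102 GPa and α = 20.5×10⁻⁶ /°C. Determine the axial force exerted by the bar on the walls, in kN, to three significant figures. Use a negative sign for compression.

Free thermal expansion αLΔT = 20.5e-6 · 5070 · 37.2 = 3.866 mm.
The walls engage after the gap closes; constrained expansion = 3.866 − 1.6 = 2.266 mm.
The walls impose strain ε = −(2.266)/5070 = -4.4702e-04; σ = Eε = 102000 · -4.4702e-04 = -45.6 MPa.
Wall reaction R = σ·A = -45.6·1385 = -63170 N = -63.17 kN.

-63.2 kN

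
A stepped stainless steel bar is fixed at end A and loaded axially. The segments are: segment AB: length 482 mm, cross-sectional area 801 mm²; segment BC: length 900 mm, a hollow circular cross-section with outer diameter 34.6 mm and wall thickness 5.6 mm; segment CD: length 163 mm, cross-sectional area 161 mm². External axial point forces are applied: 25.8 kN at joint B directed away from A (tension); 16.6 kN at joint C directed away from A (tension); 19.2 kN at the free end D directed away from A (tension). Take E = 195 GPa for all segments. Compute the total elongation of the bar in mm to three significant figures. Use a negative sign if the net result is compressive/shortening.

Internal axial forces (sectioning from the free end, tension +): N_CD = 19.2 kN, N_BC = 35.8 kN, N_AB = 61.6 kN.
A_BC = 510.2 mm².
δ_AB = 61600·482/(801·195000) = 0.1901 mm
δ_BC = 35800·900/(510.2·195000) = 0.3239 mm
δ_CD = 19200·163/(161·195000) = 0.09968 mm
δ = Σδ_i = 0.6136 mm.

0.614 mm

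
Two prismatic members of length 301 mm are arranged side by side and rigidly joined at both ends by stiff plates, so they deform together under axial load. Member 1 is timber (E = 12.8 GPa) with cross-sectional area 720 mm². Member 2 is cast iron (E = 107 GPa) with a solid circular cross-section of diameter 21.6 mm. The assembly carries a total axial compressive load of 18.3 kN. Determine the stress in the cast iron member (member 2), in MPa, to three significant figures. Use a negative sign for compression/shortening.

A_2 = 366.4 mm².
Equal strain + equilibrium ⇒ each member carries load in proportion to AE: A₁E₁ = 9216000 N, A₂E₂ = 39210000 N, ΣAE = 48420000 N.
σ₂ = P·E₂/ΣAE = -18300·107000/48420000 = -40.44 MPa.

-40.4 MPa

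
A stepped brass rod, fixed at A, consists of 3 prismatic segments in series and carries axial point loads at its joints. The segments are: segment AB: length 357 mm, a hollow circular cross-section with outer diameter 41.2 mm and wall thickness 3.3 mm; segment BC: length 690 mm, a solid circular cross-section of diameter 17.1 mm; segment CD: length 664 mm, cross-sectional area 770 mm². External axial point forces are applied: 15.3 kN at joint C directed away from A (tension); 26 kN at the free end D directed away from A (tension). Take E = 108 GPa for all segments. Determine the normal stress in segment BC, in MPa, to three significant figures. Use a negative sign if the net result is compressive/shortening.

Internal axial forces (sectioning from the free end, tension +): N_CD = 26 kN, N_BC = 41.3 kN, N_AB = 41.3 kN.
A_BC = 229.7 mm².
σ_BC = N_BC/A_BC = 41300/229.7 = 179.8 MPa.

180 MPa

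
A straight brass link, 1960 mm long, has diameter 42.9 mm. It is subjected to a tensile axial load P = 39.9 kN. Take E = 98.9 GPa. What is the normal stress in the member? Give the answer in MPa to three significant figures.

A = 1445 mm².
σ = N/A = 39900/1445 = 27.6 MPa.

27.6 MPa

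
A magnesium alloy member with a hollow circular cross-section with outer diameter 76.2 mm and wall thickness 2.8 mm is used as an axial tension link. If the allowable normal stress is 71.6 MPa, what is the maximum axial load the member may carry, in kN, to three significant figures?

46.2 kN

A = 645.7 mm².
P_max = σ_allow · A = 71.6 · 645.7 = 46230 N = 46.23 kN.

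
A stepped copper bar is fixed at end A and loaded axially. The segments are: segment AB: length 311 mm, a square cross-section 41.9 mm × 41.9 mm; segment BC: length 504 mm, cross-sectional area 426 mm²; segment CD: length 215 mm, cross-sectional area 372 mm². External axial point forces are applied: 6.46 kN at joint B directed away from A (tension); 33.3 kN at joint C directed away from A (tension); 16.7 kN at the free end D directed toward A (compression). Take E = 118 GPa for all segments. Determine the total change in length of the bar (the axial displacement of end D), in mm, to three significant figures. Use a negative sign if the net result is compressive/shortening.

Internal axial forces (sectioning from the free end, tension +): N_CD = -16.7 kN, N_BC = 16.6 kN, N_AB = 23.06 kN.
A_AB = 1756 mm².
δ_AB = 23060·311/(1756·118000) = 0.03462 mm
δ_BC = 16600·504/(426·118000) = 0.1664 mm
δ_CD = -16700·215/(372·118000) = -0.0818 mm
δ = Σδ_i = 0.1193 mm.

0.119 mm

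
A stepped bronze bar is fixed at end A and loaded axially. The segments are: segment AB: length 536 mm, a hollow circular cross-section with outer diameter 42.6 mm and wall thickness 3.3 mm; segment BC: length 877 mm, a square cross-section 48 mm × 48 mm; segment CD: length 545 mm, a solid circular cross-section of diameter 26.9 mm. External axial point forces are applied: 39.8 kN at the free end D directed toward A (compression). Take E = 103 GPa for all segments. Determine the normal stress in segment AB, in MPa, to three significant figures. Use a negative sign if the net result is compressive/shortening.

-97.7 MPa

Internal axial forces (sectioning from the free end, tension +): N_CD = -39.8 kN, N_BC = -39.8 kN, N_AB = -39.8 kN.
A_AB = 407.4 mm².
σ_AB = N_AB/A_AB = -39800/407.4 = -97.68 MPa.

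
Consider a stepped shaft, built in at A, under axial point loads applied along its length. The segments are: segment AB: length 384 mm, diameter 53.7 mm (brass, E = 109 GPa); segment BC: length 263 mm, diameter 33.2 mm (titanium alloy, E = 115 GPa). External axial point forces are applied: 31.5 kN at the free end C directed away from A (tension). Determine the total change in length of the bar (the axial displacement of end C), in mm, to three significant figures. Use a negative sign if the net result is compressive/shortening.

Internal axial forces (sectioning from the free end, tension +): N_BC = 31.5 kN, N_AB = 31.5 kN.
A_AB = 2265 mm².
A_BC = 865.7 mm².
δ_AB = 31500·384/(2265·109000) = 0.049 mm
δ_BC = 31500·263/(865.7·115000) = 0.08322 mm
δ = Σδ_i = 0.1322 mm.

0.132 mm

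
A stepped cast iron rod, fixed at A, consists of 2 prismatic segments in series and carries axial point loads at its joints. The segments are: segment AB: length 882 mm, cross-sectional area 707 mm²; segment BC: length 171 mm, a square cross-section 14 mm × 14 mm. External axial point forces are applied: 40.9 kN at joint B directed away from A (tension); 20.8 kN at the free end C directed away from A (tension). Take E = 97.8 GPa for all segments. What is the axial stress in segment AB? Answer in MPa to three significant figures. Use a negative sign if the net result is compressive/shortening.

Internal axial forces (sectioning from the free end, tension +): N_BC = 20.8 kN, N_AB = 61.7 kN.
σ_AB = N_AB/A_AB = 61700/707 = 87.27 MPa.

87.3 MPa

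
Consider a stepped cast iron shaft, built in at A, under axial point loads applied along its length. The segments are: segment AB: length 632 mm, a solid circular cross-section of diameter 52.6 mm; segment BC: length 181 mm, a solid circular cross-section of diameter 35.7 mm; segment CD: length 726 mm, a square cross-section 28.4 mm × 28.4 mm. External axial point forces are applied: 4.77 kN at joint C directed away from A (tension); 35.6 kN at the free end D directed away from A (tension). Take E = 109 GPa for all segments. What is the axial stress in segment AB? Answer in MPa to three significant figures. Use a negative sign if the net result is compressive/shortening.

18.6 MPa

Internal axial forces (sectioning from the free end, tension +): N_CD = 35.6 kN, N_BC = 40.37 kN, N_AB = 40.37 kN.
A_AB = 2173 mm².
σ_AB = N_AB/A_AB = 40370/2173 = 18.58 MPa.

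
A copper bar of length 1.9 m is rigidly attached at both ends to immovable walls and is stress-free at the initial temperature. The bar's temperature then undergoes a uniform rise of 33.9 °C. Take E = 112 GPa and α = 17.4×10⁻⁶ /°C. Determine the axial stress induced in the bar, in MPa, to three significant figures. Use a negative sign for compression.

-66.1 MPa

Free thermal expansion αLΔT = 17.4e-6 · 1900 · 33.9 = 1.121 mm.
The walls impose strain ε = −(1.121)/1900 = -5.8986e-04; σ = Eε = 112000 · -5.8986e-04 = -66.06 MPa.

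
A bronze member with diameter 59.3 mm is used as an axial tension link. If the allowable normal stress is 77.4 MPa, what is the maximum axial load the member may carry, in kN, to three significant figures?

214 kN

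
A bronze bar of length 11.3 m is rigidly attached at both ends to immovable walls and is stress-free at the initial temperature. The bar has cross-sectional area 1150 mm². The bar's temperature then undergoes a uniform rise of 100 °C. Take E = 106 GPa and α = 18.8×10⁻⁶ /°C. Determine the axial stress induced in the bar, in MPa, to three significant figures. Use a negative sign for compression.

Free thermal expansion αLΔT = 18.8e-6 · 11300 · 100 = 21.24 mm.
The walls impose strain ε = −(21.24)/11300 = -1.8800e-03; σ = Eε = 106000 · -1.8800e-03 = -199.3 MPa.

-199 MPa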